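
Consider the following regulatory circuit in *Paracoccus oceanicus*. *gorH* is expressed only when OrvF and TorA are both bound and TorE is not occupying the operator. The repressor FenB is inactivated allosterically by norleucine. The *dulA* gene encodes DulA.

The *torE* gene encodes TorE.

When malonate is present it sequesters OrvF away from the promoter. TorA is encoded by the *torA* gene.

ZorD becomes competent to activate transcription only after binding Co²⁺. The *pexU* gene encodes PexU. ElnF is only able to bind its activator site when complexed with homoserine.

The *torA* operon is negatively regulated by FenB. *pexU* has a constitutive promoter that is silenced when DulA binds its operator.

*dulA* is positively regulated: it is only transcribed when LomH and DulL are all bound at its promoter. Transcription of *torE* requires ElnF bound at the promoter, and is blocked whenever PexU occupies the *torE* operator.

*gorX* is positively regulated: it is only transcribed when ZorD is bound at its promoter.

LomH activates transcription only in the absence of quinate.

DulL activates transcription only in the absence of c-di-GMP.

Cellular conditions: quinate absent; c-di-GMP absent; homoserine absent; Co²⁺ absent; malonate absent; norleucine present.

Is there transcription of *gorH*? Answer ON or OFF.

Quinate is absent, so LomH is active.
c-di-GMP is absent, so DulL is active.
No repressor is bound and LomH and DulL are active, so *dulA* is transcribed.
So DulA is produced and active.
With repressor DulA bound, *pexU* is not transcribed.
So PexU is not produced.
Homoserine is absent, so ElnF is inactive.
Required activator ElnF is absent, so *torE* is not transcribed.
So TorE is not produced.
Malonate is absent, so OrvF is active.
Norleucine is present, so FenB is inactive.
With no repressor bound, *torA* is transcribed.
So TorA is produced and active.
No repressor is bound and OrvF and TorA are active, so *gorH* is transcribed.

ON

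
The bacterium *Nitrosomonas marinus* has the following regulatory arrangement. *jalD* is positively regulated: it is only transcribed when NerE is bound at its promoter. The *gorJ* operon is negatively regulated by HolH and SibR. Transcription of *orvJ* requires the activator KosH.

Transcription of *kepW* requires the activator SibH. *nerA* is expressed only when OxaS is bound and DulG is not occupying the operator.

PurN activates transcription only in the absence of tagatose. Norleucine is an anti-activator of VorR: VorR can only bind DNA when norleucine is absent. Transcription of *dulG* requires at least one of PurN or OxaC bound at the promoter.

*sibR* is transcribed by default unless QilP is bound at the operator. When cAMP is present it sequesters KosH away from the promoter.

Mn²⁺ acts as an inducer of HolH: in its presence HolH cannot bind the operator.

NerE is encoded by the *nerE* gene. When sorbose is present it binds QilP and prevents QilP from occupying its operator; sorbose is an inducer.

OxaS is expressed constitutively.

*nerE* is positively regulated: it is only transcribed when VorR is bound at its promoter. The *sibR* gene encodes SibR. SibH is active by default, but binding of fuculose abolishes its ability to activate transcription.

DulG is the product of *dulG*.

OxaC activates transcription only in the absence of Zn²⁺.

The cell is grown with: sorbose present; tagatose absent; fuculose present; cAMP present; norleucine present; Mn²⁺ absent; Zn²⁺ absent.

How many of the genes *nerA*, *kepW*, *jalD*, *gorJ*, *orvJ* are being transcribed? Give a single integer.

0

OxaS is produced constitutively and is active.
Tagatose is absent, so PurN is active.
Zn²⁺ is absent, so OxaC is active.
Activator PurN is present, so *dulG* is transcribed.
So DulG is produced and active.
With repressor DulG bound, *nerA* is not transcribed.
→ *nerA* is OFF.
Fuculose is present, so SibH is inactive.
Required activator SibH is absent, so *kepW* is not transcribed.
→ *kepW* is OFF.
Norleucine is present, so VorR is inactive.
Required activator VorR is absent, so *nerE* is not transcribed.
So NerE is not produced.
Required activator NerE is absent, so *jalD* is not transcribed.
→ *jalD* is OFF.
Mn²⁺ is absent, so HolH is active.
Sorbose is present, so QilP is inactive.
With no repressor bound, *sibR* is transcribed.
So SibR is produced and active.
With repressor HolH bound, *gorJ* is not transcribed.
→ *gorJ* is OFF.
cAMP is present, so KosH is inactive.
Required activator KosH is absent, so *orvJ* is not transcribed.
→ *orvJ* is OFF.
0 of the 5 genes are transcribed.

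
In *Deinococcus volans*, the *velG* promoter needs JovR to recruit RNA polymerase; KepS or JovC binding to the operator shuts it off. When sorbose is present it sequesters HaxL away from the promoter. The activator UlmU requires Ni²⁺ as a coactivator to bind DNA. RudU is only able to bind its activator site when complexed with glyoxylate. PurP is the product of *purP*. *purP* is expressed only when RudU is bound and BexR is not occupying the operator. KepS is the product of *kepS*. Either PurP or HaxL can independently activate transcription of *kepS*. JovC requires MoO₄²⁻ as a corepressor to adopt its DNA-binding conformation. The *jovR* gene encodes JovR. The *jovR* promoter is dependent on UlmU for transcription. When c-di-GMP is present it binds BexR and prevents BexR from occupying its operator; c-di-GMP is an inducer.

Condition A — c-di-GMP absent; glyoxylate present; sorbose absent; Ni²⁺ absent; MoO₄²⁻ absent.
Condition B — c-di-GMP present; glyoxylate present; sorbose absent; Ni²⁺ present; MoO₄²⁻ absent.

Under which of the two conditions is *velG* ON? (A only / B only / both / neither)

Condition A:
c-di-GMP is absent, so BexR is active.
Glyoxylate is present, so RudU is active.
With repressor BexR bound, *purP* is not transcribed.
So PurP is not produced.
Sorbose is absent, so HaxL is active.
Activator HaxL is present, so *kepS* is transcribed.
So KepS is produced and active.
Ni²⁺ is absent, so UlmU is inactive.
Required activator UlmU is absent, so *jovR* is not transcribed.
So JovR is not produced.
MoO₄²⁻ is absent, so JovC is inactive.
With repressor KepS bound, *velG* is not transcribed.
→ *velG* is OFF in A.
Condition B:
c-di-GMP is present, so BexR is inactive.
Glyoxylate is present, so RudU is active.
No repressor is bound and RudU is active, so *purP* is transcribed.
So PurP is produced and active.
Sorbose is absent, so HaxL is active.
Activator PurP is present, so *kepS* is transcribed.
So KepS is produced and active.
Ni²⁺ is present, so UlmU is active.
No repressor is bound and UlmU is active, so *jovR* is transcribed.
So JovR is produced and active.
MoO₄²⁻ is absent, so JovC is inactive.
With repressor KepS bound, *velG* is not transcribed.
→ *velG* is OFF in B.

neither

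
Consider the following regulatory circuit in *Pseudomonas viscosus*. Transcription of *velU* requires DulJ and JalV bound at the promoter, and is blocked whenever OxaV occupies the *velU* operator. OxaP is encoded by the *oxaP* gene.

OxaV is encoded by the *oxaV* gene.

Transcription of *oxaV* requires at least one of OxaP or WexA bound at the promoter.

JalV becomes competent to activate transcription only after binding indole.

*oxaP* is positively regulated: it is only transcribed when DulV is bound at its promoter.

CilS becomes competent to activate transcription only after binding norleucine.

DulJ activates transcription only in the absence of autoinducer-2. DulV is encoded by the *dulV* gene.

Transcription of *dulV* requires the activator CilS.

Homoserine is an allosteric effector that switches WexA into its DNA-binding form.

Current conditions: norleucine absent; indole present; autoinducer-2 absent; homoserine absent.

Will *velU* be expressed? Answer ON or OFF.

Autoinducer-2 is absent, so DulJ is active.
Norleucine is absent, so CilS is inactive.
Required activator CilS is absent, so *dulV* is not transcribed.
So DulV is not produced.
Required activator DulV is absent, so *oxaP* is not transcribed.
So OxaP is not produced.
Homoserine is absent, so WexA is inactive.
No activator is available at the *oxaV* promoter, so *oxaV* is not transcribed.
So OxaV is not produced.
Indole is present, so JalV is active.
No repressor is bound and DulJ and JalV are active, so *velU* is transcribed.

ON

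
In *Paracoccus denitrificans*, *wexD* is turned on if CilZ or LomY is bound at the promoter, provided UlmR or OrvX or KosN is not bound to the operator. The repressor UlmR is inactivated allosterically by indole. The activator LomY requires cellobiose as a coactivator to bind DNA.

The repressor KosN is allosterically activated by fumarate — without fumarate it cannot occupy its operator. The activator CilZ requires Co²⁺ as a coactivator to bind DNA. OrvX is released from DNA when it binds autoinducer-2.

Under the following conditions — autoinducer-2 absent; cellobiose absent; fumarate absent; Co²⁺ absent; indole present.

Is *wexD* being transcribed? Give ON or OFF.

OFF

Co²⁺ is absent, so CilZ is inactive.
Cellobiose is absent, so LomY is inactive.
Indole is present, so UlmR is inactive.
Autoinducer-2 is absent, so OrvX is active.
Fumarate is absent, so KosN is inactive.
With repressor OrvX bound, *wexD* is not transcribed.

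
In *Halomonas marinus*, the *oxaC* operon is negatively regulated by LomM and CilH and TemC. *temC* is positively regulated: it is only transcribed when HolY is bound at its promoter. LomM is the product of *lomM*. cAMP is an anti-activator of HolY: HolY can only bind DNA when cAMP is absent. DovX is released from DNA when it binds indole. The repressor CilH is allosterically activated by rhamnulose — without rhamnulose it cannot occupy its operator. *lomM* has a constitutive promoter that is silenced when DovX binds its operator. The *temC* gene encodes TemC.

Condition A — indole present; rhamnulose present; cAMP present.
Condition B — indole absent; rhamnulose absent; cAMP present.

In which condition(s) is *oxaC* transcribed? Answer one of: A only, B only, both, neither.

B only

Condition A:
Indole is present, so DovX is inactive.
With no repressor bound, *lomM* is transcribed.
So LomM is produced and active.
Rhamnulose is present, so CilH is active.
cAMP is present, so HolY is inactive.
Required activator HolY is absent, so *temC* is not transcribed.
So TemC is not produced.
With repressor LomM bound, *oxaC* is not transcribed.
→ *oxaC* is OFF in A.
Condition B:
Indole is absent, so DovX is active.
With repressor DovX bound, *lomM* is not transcribed.
So LomM is not produced.
Rhamnulose is absent, so CilH is inactive.
cAMP is present, so HolY is inactive.
Required activator HolY is absent, so *temC* is not transcribed.
So TemC is not produced.
With no repressor bound, *oxaC* is transcribed.
→ *oxaC* is ON in B.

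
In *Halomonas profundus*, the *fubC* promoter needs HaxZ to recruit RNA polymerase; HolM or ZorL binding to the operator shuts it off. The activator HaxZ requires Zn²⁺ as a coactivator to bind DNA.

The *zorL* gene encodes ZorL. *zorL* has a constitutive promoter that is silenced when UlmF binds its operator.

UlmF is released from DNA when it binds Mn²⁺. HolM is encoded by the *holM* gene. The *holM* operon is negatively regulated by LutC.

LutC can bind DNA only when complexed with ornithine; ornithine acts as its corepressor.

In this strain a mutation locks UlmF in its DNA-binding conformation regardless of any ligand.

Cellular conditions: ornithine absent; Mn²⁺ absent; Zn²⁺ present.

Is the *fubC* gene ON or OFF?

Zn²⁺ is present, so HaxZ is active.
Ornithine is absent, so LutC is inactive.
With no repressor bound, *holM* is transcribed.
So HolM is produced and active.
UlmF is constitutively active in this strain.
With repressor UlmF bound, *zorL* is not transcribed.
So ZorL is not produced.
With repressor HolM bound, *fubC* is not transcribed.

OFF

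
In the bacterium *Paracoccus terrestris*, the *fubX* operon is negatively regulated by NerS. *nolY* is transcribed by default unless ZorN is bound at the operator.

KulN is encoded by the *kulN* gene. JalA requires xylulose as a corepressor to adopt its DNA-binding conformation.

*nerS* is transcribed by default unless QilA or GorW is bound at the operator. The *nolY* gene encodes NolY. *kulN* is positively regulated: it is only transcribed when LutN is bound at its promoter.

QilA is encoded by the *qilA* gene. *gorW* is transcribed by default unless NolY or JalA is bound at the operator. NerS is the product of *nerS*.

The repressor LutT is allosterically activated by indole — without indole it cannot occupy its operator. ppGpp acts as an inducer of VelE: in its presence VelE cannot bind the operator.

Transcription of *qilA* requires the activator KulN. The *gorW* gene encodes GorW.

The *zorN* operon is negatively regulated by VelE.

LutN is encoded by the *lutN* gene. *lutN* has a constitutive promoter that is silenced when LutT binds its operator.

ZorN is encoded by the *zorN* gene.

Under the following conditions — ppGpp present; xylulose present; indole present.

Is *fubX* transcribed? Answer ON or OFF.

OFF

Indole is present, so LutT is active.
With repressor LutT bound, *lutN* is not transcribed.
So LutN is not produced.
Required activator LutN is absent, so *kulN* is not transcribed.
So KulN is not produced.
Required activator KulN is absent, so *qilA* is not transcribed.
So QilA is not produced.
ppGpp is present, so VelE is inactive.
With no repressor bound, *zorN* is transcribed.
So ZorN is produced and active.
With repressor ZorN bound, *nolY* is not transcribed.
So NolY is not produced.
Xylulose is present, so JalA is active.
With repressor JalA bound, *gorW* is not transcribed.
So GorW is not produced.
With no repressor bound, *nerS* is transcribed.
So NerS is produced and active.
With repressor NerS bound, *fubX* is not transcribed.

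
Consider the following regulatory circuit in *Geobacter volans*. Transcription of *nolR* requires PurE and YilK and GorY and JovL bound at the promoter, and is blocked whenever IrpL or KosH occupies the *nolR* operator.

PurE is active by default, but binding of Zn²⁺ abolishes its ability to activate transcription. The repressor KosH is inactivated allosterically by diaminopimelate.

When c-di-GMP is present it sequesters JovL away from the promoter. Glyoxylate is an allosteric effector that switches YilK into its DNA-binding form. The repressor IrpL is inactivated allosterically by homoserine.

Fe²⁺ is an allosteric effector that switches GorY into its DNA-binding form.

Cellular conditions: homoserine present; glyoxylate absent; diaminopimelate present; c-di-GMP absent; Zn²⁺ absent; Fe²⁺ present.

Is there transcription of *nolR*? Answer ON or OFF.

OFF

Zn²⁺ is absent, so PurE is active.
Homoserine is present, so IrpL is inactive.
Glyoxylate is absent, so YilK is inactive.
Fe²⁺ is present, so GorY is active.
Diaminopimelate is present, so KosH is inactive.
c-di-GMP is absent, so JovL is active.
Required activator YilK is absent, so *nolR* is not transcribed.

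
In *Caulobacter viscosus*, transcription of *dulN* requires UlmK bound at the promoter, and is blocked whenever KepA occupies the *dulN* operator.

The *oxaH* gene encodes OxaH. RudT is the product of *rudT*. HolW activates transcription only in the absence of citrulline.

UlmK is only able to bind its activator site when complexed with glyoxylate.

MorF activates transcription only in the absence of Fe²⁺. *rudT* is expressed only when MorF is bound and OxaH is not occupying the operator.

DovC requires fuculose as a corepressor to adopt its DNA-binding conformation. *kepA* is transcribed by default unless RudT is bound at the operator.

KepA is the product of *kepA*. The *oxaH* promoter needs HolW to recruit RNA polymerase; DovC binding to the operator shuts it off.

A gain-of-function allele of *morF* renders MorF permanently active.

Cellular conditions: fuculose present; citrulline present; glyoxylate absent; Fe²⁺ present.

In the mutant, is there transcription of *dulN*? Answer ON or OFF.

OFF

Glyoxylate is absent, so UlmK is inactive.
MorF is constitutively active in this strain.
Citrulline is present, so HolW is inactive.
Fuculose is present, so DovC is active.
With repressor DovC bound, *oxaH* is not transcribed.
So OxaH is not produced.
No repressor is bound and MorF is active, so *rudT* is transcribed.
So RudT is produced and active.
With repressor RudT bound, *kepA* is not transcribed.
So KepA is not produced.
Required activator UlmK is absent, so *dulN* is not transcribed.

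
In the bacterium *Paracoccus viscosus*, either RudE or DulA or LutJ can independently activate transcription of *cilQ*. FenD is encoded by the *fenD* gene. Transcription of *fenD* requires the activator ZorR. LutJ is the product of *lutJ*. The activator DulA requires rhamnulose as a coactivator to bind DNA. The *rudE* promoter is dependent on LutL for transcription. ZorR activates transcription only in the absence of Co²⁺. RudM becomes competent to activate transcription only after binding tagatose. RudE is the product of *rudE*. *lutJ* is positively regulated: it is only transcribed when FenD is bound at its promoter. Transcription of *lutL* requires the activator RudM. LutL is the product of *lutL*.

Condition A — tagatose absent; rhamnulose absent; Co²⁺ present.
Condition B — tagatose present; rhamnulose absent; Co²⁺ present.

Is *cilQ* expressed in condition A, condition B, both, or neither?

B only

Condition A:
Tagatose is absent, so RudM is inactive.
Required activator RudM is absent, so *lutL* is not transcribed.
So LutL is not produced.
Required activator LutL is absent, so *rudE* is not transcribed.
So RudE is not produced.
Rhamnulose is absent, so DulA is inactive.
Co²⁺ is present, so ZorR is inactive.
Required activator ZorR is absent, so *fenD* is not transcribed.
So FenD is not produced.
Required activator FenD is absent, so *lutJ* is not transcribed.
So LutJ is not produced.
No activator is available at the *cilQ* promoter, so *cilQ* is not transcribed.
→ *cilQ* is OFF in A.
Condition B:
Tagatose is present, so RudM is active.
No repressor is bound and RudM is active, so *lutL* is transcribed.
So LutL is produced and active.
No repressor is bound and LutL is active, so *rudE* is transcribed.
So RudE is produced and active.
Rhamnulose is absent, so DulA is inactive.
Co²⁺ is present, so ZorR is inactive.
Required activator ZorR is absent, so *fenD* is not transcribed.
So FenD is not produced.
Required activator FenD is absent, so *lutJ* is not transcribed.
So LutJ is not produced.
Activator RudE is present, so *cilQ* is transcribed.
→ *cilQ* is ON in B.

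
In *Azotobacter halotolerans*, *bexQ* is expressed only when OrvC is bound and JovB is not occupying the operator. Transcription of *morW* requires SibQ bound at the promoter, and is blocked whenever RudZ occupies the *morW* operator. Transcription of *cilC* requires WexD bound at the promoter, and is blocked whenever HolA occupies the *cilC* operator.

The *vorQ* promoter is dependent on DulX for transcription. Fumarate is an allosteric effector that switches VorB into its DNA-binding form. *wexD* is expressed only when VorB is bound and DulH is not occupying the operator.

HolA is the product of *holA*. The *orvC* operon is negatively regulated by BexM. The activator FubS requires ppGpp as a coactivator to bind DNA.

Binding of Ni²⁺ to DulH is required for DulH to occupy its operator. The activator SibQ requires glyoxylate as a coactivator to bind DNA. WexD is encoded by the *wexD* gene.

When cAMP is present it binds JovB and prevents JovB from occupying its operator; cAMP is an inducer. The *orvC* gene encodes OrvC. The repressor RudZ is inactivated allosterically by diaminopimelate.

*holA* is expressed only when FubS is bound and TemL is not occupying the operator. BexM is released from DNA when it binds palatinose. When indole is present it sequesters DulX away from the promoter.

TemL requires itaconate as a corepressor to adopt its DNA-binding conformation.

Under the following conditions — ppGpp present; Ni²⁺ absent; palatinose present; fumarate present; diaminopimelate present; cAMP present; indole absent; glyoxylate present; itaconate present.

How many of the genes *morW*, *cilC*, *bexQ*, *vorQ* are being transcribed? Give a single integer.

Diaminopimelate is present, so RudZ is inactive.
Glyoxylate is present, so SibQ is active.
No repressor is bound and SibQ is active, so *morW* is transcribed.
→ *morW* is ON.
Itaconate is present, so TemL is active.
ppGpp is present, so FubS is active.
With repressor TemL bound, *holA* is not transcribed.
So HolA is not produced.
Ni²⁺ is absent, so DulH is inactive.
Fumarate is present, so VorB is active.
No repressor is bound and VorB is active, so *wexD* is transcribed.
So WexD is produced and active.
No repressor is bound and WexD is active, so *cilC* is transcribed.
→ *cilC* is ON.
cAMP is present, so JovB is inactive.
Palatinose is present, so BexM is inactive.
With no repressor bound, *orvC* is transcribed.
So OrvC is produced and active.
No repressor is bound and OrvC is active, so *bexQ* is transcribed.
→ *bexQ* is ON.
Indole is absent, so DulX is active.
No repressor is bound and DulX is active, so *vorQ* is transcribed.
→ *vorQ* is ON.
4 of the 4 genes are transcribed.

4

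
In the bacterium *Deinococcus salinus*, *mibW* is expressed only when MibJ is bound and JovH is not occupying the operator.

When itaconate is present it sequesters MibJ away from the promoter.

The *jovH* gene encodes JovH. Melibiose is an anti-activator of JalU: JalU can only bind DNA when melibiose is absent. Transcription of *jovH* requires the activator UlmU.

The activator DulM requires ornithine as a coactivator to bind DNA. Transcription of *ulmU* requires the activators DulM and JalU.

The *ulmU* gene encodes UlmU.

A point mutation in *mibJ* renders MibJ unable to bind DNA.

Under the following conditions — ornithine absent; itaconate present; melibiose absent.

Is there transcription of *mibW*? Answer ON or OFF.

Ornithine is absent, so DulM is inactive.
Melibiose is absent, so JalU is active.
Required activator DulM is absent, so *ulmU* is not transcribed.
So UlmU is not produced.
Required activator UlmU is absent, so *jovH* is not transcribed.
So JovH is not produced.
MibJ is non-functional in this strain, so it has no effect.
Required activator MibJ is absent, so *mibW* is not transcribed.

OFF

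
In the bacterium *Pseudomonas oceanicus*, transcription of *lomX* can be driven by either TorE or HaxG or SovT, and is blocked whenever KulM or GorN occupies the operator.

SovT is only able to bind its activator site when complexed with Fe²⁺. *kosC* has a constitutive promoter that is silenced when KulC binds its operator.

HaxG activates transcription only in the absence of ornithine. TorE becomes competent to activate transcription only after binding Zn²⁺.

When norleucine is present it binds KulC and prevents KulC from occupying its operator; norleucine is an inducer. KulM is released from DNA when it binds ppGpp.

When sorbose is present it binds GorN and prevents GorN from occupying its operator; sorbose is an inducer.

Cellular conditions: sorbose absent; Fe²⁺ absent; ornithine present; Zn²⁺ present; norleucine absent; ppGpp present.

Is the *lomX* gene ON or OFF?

Zn²⁺ is present, so TorE is active.
Ornithine is present, so HaxG is inactive.
ppGpp is present, so KulM is inactive.
Sorbose is absent, so GorN is active.
Fe²⁺ is absent, so SovT is inactive.
With repressor GorN bound, *lomX* is not transcribed.

OFF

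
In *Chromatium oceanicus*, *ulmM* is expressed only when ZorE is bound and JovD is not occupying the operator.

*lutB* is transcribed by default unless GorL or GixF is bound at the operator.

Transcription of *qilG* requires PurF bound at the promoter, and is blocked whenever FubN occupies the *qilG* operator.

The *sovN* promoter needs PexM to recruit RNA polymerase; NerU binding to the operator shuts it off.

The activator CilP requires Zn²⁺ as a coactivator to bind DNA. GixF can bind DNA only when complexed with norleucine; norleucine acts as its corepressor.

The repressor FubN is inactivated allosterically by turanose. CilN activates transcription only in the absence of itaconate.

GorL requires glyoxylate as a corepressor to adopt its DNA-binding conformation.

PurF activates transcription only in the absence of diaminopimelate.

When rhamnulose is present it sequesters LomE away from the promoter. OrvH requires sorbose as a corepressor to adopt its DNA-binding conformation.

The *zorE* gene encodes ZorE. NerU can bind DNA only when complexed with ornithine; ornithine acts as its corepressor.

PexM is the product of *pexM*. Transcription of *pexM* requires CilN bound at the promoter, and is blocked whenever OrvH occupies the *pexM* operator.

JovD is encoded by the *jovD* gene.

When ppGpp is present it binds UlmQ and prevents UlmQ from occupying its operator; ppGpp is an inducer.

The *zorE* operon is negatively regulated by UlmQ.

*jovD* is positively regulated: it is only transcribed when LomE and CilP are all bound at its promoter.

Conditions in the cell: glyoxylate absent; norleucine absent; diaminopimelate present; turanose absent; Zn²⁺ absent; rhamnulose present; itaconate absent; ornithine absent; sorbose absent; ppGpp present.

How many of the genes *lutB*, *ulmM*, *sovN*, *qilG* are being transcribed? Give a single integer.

Glyoxylate is absent, so GorL is inactive.
Norleucine is absent, so GixF is inactive.
With no repressor bound, *lutB* is transcribed.
→ *lutB* is ON.
Rhamnulose is present, so LomE is inactive.
Zn²⁺ is absent, so CilP is inactive.
Required activator LomE is absent, so *jovD* is not transcribed.
So JovD is not produced.
ppGpp is present, so UlmQ is inactive.
With no repressor bound, *zorE* is transcribed.
So ZorE is produced and active.
No repressor is bound and ZorE is active, so *ulmM* is transcribed.
→ *ulmM* is ON.
Ornithine is absent, so NerU is inactive.
Sorbose is absent, so OrvH is inactive.
Itaconate is absent, so CilN is active.
No repressor is bound and CilN is active, so *pexM* is transcribed.
So PexM is produced and active.
No repressor is bound and PexM is active, so *sovN* is transcribed.
→ *sovN* is ON.
Diaminopimelate is present, so PurF is inactive.
Turanose is absent, so FubN is active.
With repressor FubN bound, *qilG* is not transcribed.
→ *qilG* is OFF.
3 of the 4 genes are transcribed.

3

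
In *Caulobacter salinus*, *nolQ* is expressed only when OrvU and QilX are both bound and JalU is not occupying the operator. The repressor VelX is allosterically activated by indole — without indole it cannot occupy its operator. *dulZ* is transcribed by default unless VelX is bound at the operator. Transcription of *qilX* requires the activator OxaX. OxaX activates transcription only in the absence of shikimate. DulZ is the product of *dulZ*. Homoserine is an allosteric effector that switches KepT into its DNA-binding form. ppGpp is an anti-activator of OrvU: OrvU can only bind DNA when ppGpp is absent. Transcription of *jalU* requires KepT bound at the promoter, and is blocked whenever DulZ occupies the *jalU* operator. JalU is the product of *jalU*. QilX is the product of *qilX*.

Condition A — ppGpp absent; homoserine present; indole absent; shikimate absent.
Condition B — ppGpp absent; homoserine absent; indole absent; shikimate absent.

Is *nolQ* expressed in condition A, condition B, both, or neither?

both

Condition A:
ppGpp is absent, so OrvU is active.
Homoserine is present, so KepT is active.
Indole is absent, so VelX is inactive.
With no repressor bound, *dulZ* is transcribed.
So DulZ is produced and active.
With repressor DulZ bound, *jalU* is not transcribed.
So JalU is not produced.
Shikimate is absent, so OxaX is active.
No repressor is bound and OxaX is active, so *qilX* is transcribed.
So QilX is produced and active.
No repressor is bound and OrvU and QilX are active, so *nolQ* is transcribed.
→ *nolQ* is ON in A.
Condition B:
ppGpp is absent, so OrvU is active.
Homoserine is absent, so KepT is inactive.
Indole is absent, so VelX is inactive.
With no repressor bound, *dulZ* is transcribed.
So DulZ is produced and active.
With repressor DulZ bound, *jalU* is not transcribed.
So JalU is not produced.
Shikimate is absent, so OxaX is active.
No repressor is bound and OxaX is active, so *qilX* is transcribed.
So QilX is produced and active.
No repressor is bound and OrvU and QilX are active, so *nolQ* is transcribed.
→ *nolQ* is ON in B.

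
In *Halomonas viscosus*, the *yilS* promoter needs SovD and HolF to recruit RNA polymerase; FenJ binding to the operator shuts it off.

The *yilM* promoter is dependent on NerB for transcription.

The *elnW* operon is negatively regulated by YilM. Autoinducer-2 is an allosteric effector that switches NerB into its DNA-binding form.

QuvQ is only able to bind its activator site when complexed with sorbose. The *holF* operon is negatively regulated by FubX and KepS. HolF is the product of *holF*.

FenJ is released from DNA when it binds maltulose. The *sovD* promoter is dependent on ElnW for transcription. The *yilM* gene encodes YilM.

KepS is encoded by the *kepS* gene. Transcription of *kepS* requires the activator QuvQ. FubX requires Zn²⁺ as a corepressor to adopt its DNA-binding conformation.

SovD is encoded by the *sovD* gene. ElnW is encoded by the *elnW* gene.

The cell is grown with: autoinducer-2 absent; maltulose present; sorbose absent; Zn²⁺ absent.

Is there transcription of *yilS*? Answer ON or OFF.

Maltulose is present, so FenJ is inactive.
Autoinducer-2 is absent, so NerB is inactive.
Required activator NerB is absent, so *yilM* is not transcribed.
So YilM is not produced.
With no repressor bound, *elnW* is transcribed.
So ElnW is produced and active.
No repressor is bound and ElnW is active, so *sovD* is transcribed.
So SovD is produced and active.
Zn²⁺ is absent, so FubX is inactive.
Sorbose is absent, so QuvQ is inactive.
Required activator QuvQ is absent, so *kepS* is not transcribed.
So KepS is not produced.
With no repressor bound, *holF* is transcribed.
So HolF is produced and active.
No repressor is bound and SovD and HolF are active, so *yilS* is transcribed.

ON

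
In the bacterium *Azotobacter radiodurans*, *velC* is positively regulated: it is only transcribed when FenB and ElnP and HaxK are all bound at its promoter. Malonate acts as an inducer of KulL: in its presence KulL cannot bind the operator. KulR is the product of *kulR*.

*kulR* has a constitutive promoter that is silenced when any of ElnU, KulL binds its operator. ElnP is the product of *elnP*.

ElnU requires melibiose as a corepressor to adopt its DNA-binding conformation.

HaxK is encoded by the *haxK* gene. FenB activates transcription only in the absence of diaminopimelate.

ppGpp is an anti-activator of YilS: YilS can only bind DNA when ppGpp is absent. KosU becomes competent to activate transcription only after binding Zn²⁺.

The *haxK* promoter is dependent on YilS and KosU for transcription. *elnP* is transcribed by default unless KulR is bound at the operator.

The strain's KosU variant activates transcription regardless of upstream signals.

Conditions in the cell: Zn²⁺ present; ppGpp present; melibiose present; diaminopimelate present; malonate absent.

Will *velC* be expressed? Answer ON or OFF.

OFF

Diaminopimelate is present, so FenB is inactive.
Melibiose is present, so ElnU is active.
Malonate is absent, so KulL is active.
With repressor ElnU bound, *kulR* is not transcribed.
So KulR is not produced.
With no repressor bound, *elnP* is transcribed.
So ElnP is produced and active.
ppGpp is present, so YilS is inactive.
KosU is constitutively active in this strain.
Required activator YilS is absent, so *haxK* is not transcribed.
So HaxK is not produced.
Required activator FenB is absent, so *velC* is not transcribed.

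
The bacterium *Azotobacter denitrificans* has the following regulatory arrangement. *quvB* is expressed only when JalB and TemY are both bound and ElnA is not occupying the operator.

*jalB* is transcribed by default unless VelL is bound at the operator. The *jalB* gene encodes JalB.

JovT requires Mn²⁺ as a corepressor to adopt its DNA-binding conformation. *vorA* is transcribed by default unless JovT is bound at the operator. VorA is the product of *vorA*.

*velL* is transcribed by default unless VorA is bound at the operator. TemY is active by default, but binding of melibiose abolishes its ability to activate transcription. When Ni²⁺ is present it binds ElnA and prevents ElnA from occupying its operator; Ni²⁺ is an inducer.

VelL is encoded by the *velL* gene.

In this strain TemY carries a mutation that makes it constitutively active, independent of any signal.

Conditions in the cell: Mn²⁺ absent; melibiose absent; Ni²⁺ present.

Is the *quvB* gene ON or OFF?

Ni²⁺ is present, so ElnA is inactive.
Mn²⁺ is absent, so JovT is inactive.
With no repressor bound, *vorA* is transcribed.
So VorA is produced and active.
With repressor VorA bound, *velL* is not transcribed.
So VelL is not produced.
With no repressor bound, *jalB* is transcribed.
So JalB is produced and active.
TemY is constitutively active in this strain.
No repressor is bound and JalB and TemY are active, so *quvB* is transcribed.

ON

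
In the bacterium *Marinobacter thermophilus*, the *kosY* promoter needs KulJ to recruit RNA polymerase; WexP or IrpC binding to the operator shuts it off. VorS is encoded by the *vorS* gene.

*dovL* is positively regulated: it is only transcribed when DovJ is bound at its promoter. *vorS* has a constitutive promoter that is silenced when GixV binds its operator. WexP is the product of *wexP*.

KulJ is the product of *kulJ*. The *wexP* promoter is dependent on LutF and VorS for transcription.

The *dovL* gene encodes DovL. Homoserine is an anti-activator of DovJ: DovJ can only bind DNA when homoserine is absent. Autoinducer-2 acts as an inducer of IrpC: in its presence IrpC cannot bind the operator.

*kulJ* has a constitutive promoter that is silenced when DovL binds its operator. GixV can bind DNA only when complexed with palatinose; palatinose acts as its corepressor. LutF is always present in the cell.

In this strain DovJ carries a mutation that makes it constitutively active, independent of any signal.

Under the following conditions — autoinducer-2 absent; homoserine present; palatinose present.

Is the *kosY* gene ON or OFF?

DovJ is constitutively active in this strain.
No repressor is bound and DovJ is active, so *dovL* is transcribed.
So DovL is produced and active.
With repressor DovL bound, *kulJ* is not transcribed.
So KulJ is not produced.
LutF is produced constitutively and is active.
Palatinose is present, so GixV is active.
With repressor GixV bound, *vorS* is not transcribed.
So VorS is not produced.
Required activator VorS is absent, so *wexP* is not transcribed.
So WexP is not produced.
Autoinducer-2 is absent, so IrpC is active.
With repressor IrpC bound, *kosY* is not transcribed.

OFF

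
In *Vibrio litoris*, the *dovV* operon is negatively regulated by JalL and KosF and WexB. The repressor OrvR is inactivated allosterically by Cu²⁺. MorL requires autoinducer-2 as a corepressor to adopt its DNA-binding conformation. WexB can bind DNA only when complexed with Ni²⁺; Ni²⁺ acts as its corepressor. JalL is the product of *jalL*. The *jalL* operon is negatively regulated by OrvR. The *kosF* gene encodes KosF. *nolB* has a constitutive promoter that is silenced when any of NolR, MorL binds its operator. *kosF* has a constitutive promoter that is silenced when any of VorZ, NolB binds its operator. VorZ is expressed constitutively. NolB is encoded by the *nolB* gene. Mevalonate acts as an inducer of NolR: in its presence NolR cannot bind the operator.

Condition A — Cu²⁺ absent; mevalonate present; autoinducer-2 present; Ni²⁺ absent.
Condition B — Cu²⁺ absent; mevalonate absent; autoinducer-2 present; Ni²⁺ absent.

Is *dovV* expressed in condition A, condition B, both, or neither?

both

Condition A:
Cu²⁺ is absent, so OrvR is active.
With repressor OrvR bound, *jalL* is not transcribed.
So JalL is not produced.
VorZ is produced constitutively and is active.
Mevalonate is present, so NolR is inactive.
Autoinducer-2 is present, so MorL is active.
With repressor MorL bound, *nolB* is not transcribed.
So NolB is not produced.
With repressor VorZ bound, *kosF* is not transcribed.
So KosF is not produced.
Ni²⁺ is absent, so WexB is inactive.
With no repressor bound, *dovV* is transcribed.
→ *dovV* is ON in A.
Condition B:
Cu²⁺ is absent, so OrvR is active.
With repressor OrvR bound, *jalL* is not transcribed.
So JalL is not produced.
VorZ is produced constitutively and is active.
Mevalonate is absent, so NolR is active.
Autoinducer-2 is present, so MorL is active.
With repressor NolR bound, *nolB* is not transcribed.
So NolB is not produced.
With repressor VorZ bound, *kosF* is not transcribed.
So KosF is not produced.
Ni²⁺ is absent, so WexB is inactive.
With no repressor bound, *dovV* is transcribed.
→ *dovV* is ON in B.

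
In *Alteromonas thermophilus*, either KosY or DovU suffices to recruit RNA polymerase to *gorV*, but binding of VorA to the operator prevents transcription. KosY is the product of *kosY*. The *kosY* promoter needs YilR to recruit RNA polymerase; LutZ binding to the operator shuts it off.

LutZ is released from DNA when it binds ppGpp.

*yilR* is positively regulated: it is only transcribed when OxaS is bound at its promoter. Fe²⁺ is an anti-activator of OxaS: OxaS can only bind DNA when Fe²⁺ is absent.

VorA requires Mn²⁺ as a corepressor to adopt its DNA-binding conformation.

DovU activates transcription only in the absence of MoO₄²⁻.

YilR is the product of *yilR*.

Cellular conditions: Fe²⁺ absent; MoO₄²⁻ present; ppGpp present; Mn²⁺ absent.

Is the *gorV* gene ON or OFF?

ON

Fe²⁺ is absent, so OxaS is active.
No repressor is bound and OxaS is active, so *yilR* is transcribed.
So YilR is produced and active.
ppGpp is present, so LutZ is inactive.
No repressor is bound and YilR is active, so *kosY* is transcribed.
So KosY is produced and active.
MoO₄²⁻ is present, so DovU is inactive.
Mn²⁺ is absent, so VorA is inactive.
Activator KosY is present, so *gorV* is transcribed.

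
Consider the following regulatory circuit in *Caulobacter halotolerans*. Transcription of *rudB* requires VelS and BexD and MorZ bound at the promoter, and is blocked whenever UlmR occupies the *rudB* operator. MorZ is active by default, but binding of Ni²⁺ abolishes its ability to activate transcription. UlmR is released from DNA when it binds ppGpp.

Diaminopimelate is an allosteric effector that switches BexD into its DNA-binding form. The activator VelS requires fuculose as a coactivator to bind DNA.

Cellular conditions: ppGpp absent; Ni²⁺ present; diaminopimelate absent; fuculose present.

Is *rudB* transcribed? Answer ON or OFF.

OFF

Fuculose is present, so VelS is active.
Diaminopimelate is absent, so BexD is inactive.
ppGpp is absent, so UlmR is active.
Ni²⁺ is present, so MorZ is inactive.
With repressor UlmR bound, *rudB* is not transcribed.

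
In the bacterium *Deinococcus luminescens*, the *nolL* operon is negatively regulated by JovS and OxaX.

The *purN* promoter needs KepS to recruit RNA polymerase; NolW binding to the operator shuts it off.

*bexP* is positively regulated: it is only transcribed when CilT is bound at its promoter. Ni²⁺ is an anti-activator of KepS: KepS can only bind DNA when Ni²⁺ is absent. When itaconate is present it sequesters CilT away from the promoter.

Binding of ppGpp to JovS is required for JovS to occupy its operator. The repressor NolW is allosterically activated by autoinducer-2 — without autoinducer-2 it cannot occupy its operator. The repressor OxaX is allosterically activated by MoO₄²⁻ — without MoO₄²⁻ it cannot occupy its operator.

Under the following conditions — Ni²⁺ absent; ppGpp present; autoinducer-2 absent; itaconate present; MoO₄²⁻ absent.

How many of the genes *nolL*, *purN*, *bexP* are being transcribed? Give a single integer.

ppGpp is present, so JovS is active.
MoO₄²⁻ is absent, so OxaX is inactive.
With repressor JovS bound, *nolL* is not transcribed.
→ *nolL* is OFF.
Autoinducer-2 is absent, so NolW is inactive.
Ni²⁺ is absent, so KepS is active.
No repressor is bound and KepS is active, so *purN* is transcribed.
→ *purN* is ON.
Itaconate is present, so CilT is inactive.
Required activator CilT is absent, so *bexP* is not transcribed.
→ *bexP* is OFF.
1 of the 3 genes is transcribed.

1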